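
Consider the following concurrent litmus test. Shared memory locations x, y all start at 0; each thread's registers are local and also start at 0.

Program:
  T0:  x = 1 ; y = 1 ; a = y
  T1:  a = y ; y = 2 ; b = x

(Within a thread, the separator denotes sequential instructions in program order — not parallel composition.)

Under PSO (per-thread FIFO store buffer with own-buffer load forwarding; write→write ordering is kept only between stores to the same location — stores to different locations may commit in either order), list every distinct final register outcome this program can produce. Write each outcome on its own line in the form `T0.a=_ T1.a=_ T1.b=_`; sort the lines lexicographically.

T0.a=1 T1.a=0 T1.b=0
T0.a=1 T1.a=0 T1.b=1
T0.a=1 T1.a=1 T1.b=0
T0.a=1 T1.a=1 T1.b=1
T0.a=2 T1.a=0 T1.b=0
T0.a=2 T1.a=0 T1.b=1
T0.a=2 T1.a=1 T1.b=0
T0.a=2 T1.a=1 T1.b=1

outcome vector order: (T0.a,T1.a,T1.b)
|PSO outcomes| = 8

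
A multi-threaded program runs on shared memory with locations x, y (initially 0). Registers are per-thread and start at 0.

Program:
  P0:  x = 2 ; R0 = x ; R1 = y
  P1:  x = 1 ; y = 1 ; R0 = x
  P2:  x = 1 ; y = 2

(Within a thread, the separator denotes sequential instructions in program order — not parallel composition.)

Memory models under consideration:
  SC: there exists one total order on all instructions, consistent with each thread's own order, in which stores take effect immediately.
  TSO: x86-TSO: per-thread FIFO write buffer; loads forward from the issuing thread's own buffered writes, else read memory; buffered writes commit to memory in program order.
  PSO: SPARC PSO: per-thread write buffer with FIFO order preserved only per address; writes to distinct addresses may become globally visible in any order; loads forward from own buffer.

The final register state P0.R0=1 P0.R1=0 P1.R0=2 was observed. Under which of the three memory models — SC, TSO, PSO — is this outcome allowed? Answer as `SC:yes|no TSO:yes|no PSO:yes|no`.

SC:no TSO:yes PSO:yes

outcome vector order: (P0.R0,P0.R1,P1.R0)
SC: 11 outcomes — {1/0/1 1/1/1 1/1/2 1/2/1 1/2/2 2/0/1 2/0/2 2/1/1 2/1/2 2/2/1 2/2/2}
TSO: 12 outcomes — {1/0/1 1/0/2 1/1/1 1/1/2 1/2/1 1/2/2 2/0/1 2/0/2 2/1/1 2/1/2 2/2/1 2/2/2}
PSO: 12 outcomes — {1/0/1 1/0/2 1/1/1 1/1/2 1/2/1 1/2/2 2/0/1 2/0/2 2/1/1 2/1/2 2/2/1 2/2/2}
target 1/0/2 ∈ {TSO,PSO}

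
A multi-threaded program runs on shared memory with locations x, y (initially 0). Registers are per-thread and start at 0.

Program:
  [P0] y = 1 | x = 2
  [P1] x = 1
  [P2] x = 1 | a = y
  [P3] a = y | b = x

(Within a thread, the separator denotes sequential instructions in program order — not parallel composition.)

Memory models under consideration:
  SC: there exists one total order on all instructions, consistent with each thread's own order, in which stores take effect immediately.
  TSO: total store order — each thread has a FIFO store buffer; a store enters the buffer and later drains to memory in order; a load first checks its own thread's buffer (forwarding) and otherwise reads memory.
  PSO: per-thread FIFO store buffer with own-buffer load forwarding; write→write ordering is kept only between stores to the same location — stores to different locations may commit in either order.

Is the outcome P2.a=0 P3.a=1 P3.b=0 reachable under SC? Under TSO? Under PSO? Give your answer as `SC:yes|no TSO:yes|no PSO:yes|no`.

SC:no TSO:yes PSO:yes

outcome vector order: (P2.a,P3.a,P3.b)
SC (11): 0/0/0 0/0/1 0/0/2 0/1/1 0/1/2 1/0/0 1/0/1 1/0/2 1/1/0 1/1/1 1/1/2
TSO (12): 0/0/0 0/0/1 0/0/2 0/1/0 0/1/1 0/1/2 1/0/0 1/0/1 1/0/2 1/1/0 1/1/1 1/1/2
PSO (12): 0/0/0 0/0/1 0/0/2 0/1/0 0/1/1 0/1/2 1/0/0 1/0/1 1/0/2 1/1/0 1/1/1 1/1/2
target 0/1/0 ∈ {TSO,PSO}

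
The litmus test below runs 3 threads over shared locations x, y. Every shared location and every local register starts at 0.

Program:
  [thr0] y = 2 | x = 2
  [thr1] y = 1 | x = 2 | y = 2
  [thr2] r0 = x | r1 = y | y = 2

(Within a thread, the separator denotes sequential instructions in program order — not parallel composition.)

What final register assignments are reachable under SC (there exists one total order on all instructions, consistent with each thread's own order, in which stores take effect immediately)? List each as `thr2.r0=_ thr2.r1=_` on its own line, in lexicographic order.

thr2.r0=0 thr2.r1=0
thr2.r0=0 thr2.r1=1
thr2.r0=0 thr2.r1=2
thr2.r0=2 thr2.r1=1
thr2.r0=2 thr2.r1=2

outcome vector order: (thr2.r0,thr2.r1)
|SC outcomes| = 5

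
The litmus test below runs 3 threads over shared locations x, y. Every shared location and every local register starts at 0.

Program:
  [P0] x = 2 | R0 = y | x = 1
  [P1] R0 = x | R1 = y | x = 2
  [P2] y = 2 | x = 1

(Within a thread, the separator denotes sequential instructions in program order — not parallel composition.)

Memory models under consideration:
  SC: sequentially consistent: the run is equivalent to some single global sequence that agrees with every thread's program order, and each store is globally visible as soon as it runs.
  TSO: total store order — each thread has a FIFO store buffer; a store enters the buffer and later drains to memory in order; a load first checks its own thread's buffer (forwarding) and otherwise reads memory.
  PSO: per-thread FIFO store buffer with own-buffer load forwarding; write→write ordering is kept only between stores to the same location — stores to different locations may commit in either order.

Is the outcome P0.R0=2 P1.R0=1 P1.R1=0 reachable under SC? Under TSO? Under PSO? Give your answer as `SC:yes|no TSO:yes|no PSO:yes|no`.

SC:no TSO:no PSO:yes

outcome vector order: (P0.R0,P1.R0,P1.R1)
under SC → <0 0 0>, <0 0 2>, <0 1 0>, <0 1 2>, <0 2 0>, <0 2 2>, <2 0 0>, <2 0 2>, <2 1 2>, <2 2 0>, <2 2 2>
under TSO → <0 0 0>, <0 0 2>, <0 1 0>, <0 1 2>, <0 2 0>, <0 2 2>, <2 0 0>, <2 0 2>, <2 1 2>, <2 2 0>, <2 2 2>
under PSO → <0 0 0>, <0 0 2>, <0 1 0>, <0 1 2>, <0 2 0>, <0 2 2>, <2 0 0>, <2 0 2>, <2 1 0>, <2 1 2>, <2 2 0>, <2 2 2>
target <2 1 0> ∈ {PSO}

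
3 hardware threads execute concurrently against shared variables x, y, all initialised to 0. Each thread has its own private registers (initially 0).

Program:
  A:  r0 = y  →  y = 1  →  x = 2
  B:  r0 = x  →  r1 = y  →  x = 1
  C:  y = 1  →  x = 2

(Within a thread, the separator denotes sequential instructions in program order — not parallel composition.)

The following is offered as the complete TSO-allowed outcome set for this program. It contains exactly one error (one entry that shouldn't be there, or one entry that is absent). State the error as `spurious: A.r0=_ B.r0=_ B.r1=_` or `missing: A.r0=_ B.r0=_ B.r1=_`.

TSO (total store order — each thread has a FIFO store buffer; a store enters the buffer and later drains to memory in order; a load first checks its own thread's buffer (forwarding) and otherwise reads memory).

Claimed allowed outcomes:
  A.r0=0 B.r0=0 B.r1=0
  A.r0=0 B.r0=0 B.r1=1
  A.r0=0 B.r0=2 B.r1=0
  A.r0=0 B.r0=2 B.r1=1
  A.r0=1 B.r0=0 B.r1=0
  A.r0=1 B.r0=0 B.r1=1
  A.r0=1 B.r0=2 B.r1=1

outcome vector order: (A.r0,B.r0,B.r1)
TSO: 6 outcomes — {(0,0,0) (0,0,1) (0,2,1) (1,0,0) (1,0,1) (1,2,1)}
claimed∖TSO = {(0,2,0)}

spurious: A.r0=0 B.r0=2 B.r1=0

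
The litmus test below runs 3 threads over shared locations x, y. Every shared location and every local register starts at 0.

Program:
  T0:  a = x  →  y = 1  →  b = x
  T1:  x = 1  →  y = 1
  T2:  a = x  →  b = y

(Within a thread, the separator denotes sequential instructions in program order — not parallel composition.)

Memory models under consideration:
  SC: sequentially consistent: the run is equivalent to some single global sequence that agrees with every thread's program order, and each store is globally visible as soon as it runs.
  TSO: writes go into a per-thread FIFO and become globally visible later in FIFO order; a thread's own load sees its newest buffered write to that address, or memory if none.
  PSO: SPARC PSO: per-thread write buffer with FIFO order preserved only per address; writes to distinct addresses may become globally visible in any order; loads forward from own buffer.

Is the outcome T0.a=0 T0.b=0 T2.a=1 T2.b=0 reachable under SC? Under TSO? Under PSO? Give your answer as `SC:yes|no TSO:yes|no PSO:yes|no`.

SC:no TSO:yes PSO:yes

outcome vector order: (T0.a,T0.b,T2.a,T2.b)
SC (11): 0/0/0/0 0/0/0/1 0/0/1/1 0/1/0/0 0/1/0/1 0/1/1/0 0/1/1/1 1/1/0/0 1/1/0/1 1/1/1/0 1/1/1/1
TSO (12): 0/0/0/0 0/0/0/1 0/0/1/0 0/0/1/1 0/1/0/0 0/1/0/1 0/1/1/0 0/1/1/1 1/1/0/0 1/1/0/1 1/1/1/0 1/1/1/1
PSO (12): 0/0/0/0 0/0/0/1 0/0/1/0 0/0/1/1 0/1/0/0 0/1/0/1 0/1/1/0 0/1/1/1 1/1/0/0 1/1/0/1 1/1/1/0 1/1/1/1
target 0/0/1/0 ∈ {TSO,PSO}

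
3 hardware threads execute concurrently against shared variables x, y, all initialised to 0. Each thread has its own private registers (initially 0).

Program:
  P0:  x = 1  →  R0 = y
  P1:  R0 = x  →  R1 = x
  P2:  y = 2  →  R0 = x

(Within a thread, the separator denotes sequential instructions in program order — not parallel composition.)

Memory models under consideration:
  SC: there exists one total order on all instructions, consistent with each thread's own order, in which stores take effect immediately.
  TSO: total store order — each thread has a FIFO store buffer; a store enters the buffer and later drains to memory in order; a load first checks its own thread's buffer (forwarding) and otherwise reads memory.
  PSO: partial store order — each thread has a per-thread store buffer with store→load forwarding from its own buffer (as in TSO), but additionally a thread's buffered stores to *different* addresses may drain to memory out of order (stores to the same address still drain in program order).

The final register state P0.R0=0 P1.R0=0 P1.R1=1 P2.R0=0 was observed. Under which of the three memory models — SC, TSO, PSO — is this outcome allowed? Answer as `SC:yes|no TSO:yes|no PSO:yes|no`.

outcome vector order: (P0.R0,P1.R0,P1.R1,P2.R0)
[SC] allowed = {(0,0,0,1) (0,0,1,1) (0,1,1,1) (2,0,0,0) (2,0,0,1) (2,0,1,0) (2,0,1,1) (2,1,1,0) (2,1,1,1)}
[TSO] allowed = {(0,0,0,0) (0,0,0,1) (0,0,1,0) (0,0,1,1) (0,1,1,0) (0,1,1,1) (2,0,0,0) (2,0,0,1) (2,0,1,0) (2,0,1,1) (2,1,1,0) (2,1,1,1)}
[PSO] allowed = {(0,0,0,0) (0,0,0,1) (0,0,1,0) (0,0,1,1) (0,1,1,0) (0,1,1,1) (2,0,0,0) (2,0,0,1) (2,0,1,0) (2,0,1,1) (2,1,1,0) (2,1,1,1)}
target (0,0,1,0) ∈ {TSO,PSO}

SC:no TSO:yes PSO:yes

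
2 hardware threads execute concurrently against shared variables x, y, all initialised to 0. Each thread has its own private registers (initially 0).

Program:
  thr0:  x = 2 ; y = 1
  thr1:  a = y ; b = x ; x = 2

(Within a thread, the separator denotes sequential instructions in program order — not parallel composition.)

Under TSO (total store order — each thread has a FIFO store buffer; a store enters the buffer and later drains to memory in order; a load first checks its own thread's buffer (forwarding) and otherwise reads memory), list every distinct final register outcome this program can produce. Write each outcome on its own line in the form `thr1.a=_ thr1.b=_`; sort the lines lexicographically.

outcome vector order: (thr1.a,thr1.b)
|TSO outcomes| = 3

thr1.a=0 thr1.b=0
thr1.a=0 thr1.b=2
thr1.a=1 thr1.b=2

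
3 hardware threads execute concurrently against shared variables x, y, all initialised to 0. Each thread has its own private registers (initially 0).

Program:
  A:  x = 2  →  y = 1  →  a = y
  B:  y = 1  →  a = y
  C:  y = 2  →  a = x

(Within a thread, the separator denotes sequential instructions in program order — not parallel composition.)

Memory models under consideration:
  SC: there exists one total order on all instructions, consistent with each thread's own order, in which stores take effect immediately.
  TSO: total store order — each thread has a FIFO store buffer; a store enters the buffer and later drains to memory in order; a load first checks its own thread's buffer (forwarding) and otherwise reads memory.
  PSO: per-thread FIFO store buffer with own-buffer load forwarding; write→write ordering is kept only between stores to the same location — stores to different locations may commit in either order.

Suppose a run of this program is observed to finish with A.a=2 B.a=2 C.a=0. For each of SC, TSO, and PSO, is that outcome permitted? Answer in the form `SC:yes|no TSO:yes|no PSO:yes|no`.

SC:no TSO:yes PSO:yes

outcome vector order: (A.a,B.a,C.a)
SC (6): <1 1 0>; <1 1 2>; <1 2 0>; <1 2 2>; <2 1 2>; <2 2 2>
TSO (8): <1 1 0>; <1 1 2>; <1 2 0>; <1 2 2>; <2 1 0>; <2 1 2>; <2 2 0>; <2 2 2>
PSO (8): <1 1 0>; <1 1 2>; <1 2 0>; <1 2 2>; <2 1 0>; <2 1 2>; <2 2 0>; <2 2 2>
target <2 2 0> ∈ {TSO,PSO}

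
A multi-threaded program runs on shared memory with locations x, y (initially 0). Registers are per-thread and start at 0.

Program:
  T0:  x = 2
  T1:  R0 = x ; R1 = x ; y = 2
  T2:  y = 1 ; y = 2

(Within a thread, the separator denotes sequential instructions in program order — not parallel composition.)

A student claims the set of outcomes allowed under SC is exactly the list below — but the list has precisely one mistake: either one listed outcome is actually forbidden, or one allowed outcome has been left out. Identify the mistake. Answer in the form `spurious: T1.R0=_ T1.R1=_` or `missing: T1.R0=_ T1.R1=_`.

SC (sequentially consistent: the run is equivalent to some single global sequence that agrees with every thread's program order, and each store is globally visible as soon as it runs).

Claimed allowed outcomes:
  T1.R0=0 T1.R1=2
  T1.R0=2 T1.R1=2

outcome vector order: (T1.R0,T1.R1)
SC: 3 outcomes — {0/0 0/2 2/2}
SC∖claimed = {0/0}

missing: T1.R0=0 T1.R1=0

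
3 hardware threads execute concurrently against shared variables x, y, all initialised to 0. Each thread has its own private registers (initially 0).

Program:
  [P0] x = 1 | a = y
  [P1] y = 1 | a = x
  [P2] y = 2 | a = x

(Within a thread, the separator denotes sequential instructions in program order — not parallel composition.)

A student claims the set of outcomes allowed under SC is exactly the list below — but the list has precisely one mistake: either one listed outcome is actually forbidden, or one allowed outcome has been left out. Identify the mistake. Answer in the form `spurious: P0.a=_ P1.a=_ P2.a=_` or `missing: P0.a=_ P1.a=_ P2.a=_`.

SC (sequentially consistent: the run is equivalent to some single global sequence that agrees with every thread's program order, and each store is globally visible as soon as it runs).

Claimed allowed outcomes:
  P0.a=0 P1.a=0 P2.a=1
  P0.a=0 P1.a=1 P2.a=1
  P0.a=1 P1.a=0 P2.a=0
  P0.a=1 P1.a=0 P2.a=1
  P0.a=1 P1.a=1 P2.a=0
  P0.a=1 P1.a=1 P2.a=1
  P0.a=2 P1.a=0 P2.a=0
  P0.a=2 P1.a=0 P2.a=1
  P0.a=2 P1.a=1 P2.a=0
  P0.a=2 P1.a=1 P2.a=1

spurious: P0.a=0 P1.a=0 P2.a=1

outcome vector order: (P0.a,P1.a,P2.a)
under SC → 0/1/1 1/0/0 1/0/1 1/1/0 1/1/1 2/0/0 2/0/1 2/1/0 2/1/1
claimed∖SC = {0/0/1}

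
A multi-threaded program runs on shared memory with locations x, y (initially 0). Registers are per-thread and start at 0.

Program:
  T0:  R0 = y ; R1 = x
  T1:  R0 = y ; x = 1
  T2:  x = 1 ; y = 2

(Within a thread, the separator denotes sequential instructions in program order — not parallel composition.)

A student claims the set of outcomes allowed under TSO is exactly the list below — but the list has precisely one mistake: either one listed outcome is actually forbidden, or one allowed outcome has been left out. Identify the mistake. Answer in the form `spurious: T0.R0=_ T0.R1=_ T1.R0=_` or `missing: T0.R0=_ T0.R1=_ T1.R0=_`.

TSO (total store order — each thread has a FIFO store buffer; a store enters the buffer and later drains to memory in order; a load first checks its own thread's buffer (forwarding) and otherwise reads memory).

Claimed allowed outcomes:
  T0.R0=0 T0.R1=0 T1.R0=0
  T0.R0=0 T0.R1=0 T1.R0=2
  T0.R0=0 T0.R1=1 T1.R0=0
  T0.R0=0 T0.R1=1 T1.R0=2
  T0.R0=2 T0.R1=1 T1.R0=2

missing: T0.R0=2 T0.R1=1 T1.R0=0

outcome vector order: (T0.R0,T0.R1,T1.R0)
under TSO → (0,0,0), (0,0,2), (0,1,0), (0,1,2), (2,1,0), (2,1,2)
TSO∖claimed = {(2,1,0)}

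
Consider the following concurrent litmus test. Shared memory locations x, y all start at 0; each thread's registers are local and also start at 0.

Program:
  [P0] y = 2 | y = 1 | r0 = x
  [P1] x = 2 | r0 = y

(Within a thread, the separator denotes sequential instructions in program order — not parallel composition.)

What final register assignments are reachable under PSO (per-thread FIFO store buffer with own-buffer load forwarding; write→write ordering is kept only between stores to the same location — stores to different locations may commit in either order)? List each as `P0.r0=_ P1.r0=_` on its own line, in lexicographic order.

P0.r0=0 P1.r0=0
P0.r0=0 P1.r0=1
P0.r0=0 P1.r0=2
P0.r0=2 P1.r0=0
P0.r0=2 P1.r0=1
P0.r0=2 P1.r0=2

outcome vector order: (P0.r0,P1.r0)
|PSO outcomes| = 6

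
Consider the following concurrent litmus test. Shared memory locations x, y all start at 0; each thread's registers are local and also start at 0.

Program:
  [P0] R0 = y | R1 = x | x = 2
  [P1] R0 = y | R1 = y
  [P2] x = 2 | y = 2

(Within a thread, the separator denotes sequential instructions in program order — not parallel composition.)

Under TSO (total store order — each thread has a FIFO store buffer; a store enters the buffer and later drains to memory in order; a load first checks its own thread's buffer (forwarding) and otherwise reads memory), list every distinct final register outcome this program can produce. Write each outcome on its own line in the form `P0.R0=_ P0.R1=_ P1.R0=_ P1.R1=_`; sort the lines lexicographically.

P0.R0=0 P0.R1=0 P1.R0=0 P1.R1=0
P0.R0=0 P0.R1=0 P1.R0=0 P1.R1=2
P0.R0=0 P0.R1=0 P1.R0=2 P1.R1=2
P0.R0=0 P0.R1=2 P1.R0=0 P1.R1=0
P0.R0=0 P0.R1=2 P1.R0=0 P1.R1=2
P0.R0=0 P0.R1=2 P1.R0=2 P1.R1=2
P0.R0=2 P0.R1=2 P1.R0=0 P1.R1=0
P0.R0=2 P0.R1=2 P1.R0=0 P1.R1=2
P0.R0=2 P0.R1=2 P1.R0=2 P1.R1=2

outcome vector order: (P0.R0,P0.R1,P1.R0,P1.R1)
|TSO outcomes| = 9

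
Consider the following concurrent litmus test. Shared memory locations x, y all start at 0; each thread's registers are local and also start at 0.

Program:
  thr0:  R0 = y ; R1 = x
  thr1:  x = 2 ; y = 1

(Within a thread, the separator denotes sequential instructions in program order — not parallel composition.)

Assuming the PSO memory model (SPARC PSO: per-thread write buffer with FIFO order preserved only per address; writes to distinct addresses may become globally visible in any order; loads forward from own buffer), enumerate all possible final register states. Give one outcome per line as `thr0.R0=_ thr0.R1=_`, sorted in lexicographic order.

outcome vector order: (thr0.R0,thr0.R1)
|PSO outcomes| = 4

thr0.R0=0 thr0.R1=0
thr0.R0=0 thr0.R1=2
thr0.R0=1 thr0.R1=0
thr0.R0=1 thr0.R1=2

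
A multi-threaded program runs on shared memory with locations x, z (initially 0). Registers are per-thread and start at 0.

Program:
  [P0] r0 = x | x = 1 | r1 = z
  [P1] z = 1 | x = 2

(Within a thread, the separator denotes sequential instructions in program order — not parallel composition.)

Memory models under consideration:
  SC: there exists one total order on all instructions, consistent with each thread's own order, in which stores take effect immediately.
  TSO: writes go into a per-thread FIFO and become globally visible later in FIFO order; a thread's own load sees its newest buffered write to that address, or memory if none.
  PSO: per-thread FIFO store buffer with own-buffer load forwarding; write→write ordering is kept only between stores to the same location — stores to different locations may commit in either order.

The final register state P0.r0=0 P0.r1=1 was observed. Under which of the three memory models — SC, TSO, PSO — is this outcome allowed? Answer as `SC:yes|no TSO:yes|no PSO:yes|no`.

SC:yes TSO:yes PSO:yes

outcome vector order: (P0.r0,P0.r1)
SC: 3 outcomes — {00; 01; 21}
TSO: 3 outcomes — {00; 01; 21}
PSO: 4 outcomes — {00; 01; 20; 21}
target 01 ∈ {SC,TSO,PSO}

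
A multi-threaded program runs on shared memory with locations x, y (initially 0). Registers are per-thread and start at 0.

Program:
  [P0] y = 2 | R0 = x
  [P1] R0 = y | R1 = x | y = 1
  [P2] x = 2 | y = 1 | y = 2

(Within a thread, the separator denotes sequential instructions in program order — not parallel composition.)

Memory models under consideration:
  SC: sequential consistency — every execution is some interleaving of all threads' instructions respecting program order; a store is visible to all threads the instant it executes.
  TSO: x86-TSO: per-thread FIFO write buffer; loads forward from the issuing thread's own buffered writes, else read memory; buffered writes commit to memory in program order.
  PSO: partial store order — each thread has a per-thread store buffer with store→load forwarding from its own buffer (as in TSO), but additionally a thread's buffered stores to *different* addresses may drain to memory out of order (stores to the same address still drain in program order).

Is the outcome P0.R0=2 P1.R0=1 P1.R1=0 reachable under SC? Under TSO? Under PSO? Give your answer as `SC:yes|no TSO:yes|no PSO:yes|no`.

SC:no TSO:no PSO:yes

outcome vector order: (P0.R0,P1.R0,P1.R1)
under SC → <0 0 0>, <0 0 2>, <0 1 2>, <0 2 0>, <0 2 2>, <2 0 0>, <2 0 2>, <2 1 2>, <2 2 0>, <2 2 2>
under TSO → <0 0 0>, <0 0 2>, <0 1 2>, <0 2 0>, <0 2 2>, <2 0 0>, <2 0 2>, <2 1 2>, <2 2 0>, <2 2 2>
under PSO → <0 0 0>, <0 0 2>, <0 1 0>, <0 1 2>, <0 2 0>, <0 2 2>, <2 0 0>, <2 0 2>, <2 1 0>, <2 1 2>, <2 2 0>, <2 2 2>
target <2 1 0> ∈ {PSO}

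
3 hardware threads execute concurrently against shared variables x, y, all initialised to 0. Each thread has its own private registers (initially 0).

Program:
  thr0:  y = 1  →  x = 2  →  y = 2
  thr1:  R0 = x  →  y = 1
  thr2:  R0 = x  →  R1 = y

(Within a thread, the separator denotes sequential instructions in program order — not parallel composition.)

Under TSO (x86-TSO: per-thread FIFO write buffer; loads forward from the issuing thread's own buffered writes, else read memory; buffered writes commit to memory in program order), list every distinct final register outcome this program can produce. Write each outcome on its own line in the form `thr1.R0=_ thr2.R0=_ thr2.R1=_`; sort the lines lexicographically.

thr1.R0=0 thr2.R0=0 thr2.R1=0
thr1.R0=0 thr2.R0=0 thr2.R1=1
thr1.R0=0 thr2.R0=0 thr2.R1=2
thr1.R0=0 thr2.R0=2 thr2.R1=1
thr1.R0=0 thr2.R0=2 thr2.R1=2
thr1.R0=2 thr2.R0=0 thr2.R1=0
thr1.R0=2 thr2.R0=0 thr2.R1=1
thr1.R0=2 thr2.R0=0 thr2.R1=2
thr1.R0=2 thr2.R0=2 thr2.R1=1
thr1.R0=2 thr2.R0=2 thr2.R1=2

outcome vector order: (thr1.R0,thr2.R0,thr2.R1)
|TSO outcomes| = 10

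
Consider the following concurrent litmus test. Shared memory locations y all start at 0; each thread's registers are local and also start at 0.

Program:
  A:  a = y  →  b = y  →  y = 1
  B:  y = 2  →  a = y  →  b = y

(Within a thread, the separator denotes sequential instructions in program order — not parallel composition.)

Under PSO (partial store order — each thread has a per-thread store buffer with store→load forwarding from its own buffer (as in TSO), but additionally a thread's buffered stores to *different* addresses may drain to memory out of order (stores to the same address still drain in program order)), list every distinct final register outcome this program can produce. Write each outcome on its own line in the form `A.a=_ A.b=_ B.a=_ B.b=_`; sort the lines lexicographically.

outcome vector order: (A.a,A.b,B.a,B.b)
|PSO outcomes| = 9

A.a=0 A.b=0 B.a=1 B.b=1
A.a=0 A.b=0 B.a=2 B.b=1
A.a=0 A.b=0 B.a=2 B.b=2
A.a=0 A.b=2 B.a=1 B.b=1
A.a=0 A.b=2 B.a=2 B.b=1
A.a=0 A.b=2 B.a=2 B.b=2
A.a=2 A.b=2 B.a=1 B.b=1
A.a=2 A.b=2 B.a=2 B.b=1
A.a=2 A.b=2 B.a=2 B.b=2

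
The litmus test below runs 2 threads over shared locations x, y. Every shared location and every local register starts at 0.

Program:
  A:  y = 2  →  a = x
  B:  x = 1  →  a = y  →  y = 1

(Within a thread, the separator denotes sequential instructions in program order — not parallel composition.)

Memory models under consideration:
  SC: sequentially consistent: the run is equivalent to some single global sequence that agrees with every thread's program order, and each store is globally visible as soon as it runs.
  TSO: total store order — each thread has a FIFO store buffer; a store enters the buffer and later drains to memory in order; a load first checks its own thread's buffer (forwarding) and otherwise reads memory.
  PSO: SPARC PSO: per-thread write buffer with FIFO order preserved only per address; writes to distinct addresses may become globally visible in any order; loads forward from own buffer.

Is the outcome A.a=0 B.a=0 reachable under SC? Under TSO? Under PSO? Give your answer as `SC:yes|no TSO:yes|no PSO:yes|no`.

SC:no TSO:yes PSO:yes

outcome vector order: (A.a,B.a)
SC (3): (0,2) (1,0) (1,2)
TSO (4): (0,0) (0,2) (1,0) (1,2)
PSO (4): (0,0) (0,2) (1,0) (1,2)
target (0,0) ∈ {TSO,PSO}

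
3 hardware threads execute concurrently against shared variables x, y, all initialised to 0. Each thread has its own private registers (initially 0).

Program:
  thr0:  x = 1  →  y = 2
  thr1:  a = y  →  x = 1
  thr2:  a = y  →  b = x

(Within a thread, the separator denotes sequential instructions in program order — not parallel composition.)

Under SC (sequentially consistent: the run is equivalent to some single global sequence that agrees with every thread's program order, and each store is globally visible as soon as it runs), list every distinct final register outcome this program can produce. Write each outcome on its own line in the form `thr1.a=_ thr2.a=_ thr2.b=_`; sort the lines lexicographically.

outcome vector order: (thr1.a,thr2.a,thr2.b)
|SC outcomes| = 6

thr1.a=0 thr2.a=0 thr2.b=0
thr1.a=0 thr2.a=0 thr2.b=1
thr1.a=0 thr2.a=2 thr2.b=1
thr1.a=2 thr2.a=0 thr2.b=0
thr1.a=2 thr2.a=0 thr2.b=1
thr1.a=2 thr2.a=2 thr2.b=1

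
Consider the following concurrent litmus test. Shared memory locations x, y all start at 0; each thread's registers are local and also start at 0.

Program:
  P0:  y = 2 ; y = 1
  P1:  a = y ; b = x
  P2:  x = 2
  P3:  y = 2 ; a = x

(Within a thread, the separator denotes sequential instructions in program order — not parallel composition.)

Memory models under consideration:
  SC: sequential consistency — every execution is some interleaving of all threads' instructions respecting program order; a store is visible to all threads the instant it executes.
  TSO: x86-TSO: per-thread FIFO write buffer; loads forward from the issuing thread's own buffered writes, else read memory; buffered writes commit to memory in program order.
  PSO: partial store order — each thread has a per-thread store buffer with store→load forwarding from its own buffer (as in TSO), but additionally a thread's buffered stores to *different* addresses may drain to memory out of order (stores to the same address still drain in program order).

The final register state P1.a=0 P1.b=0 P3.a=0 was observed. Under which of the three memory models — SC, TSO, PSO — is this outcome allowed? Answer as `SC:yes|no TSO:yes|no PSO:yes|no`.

SC:yes TSO:yes PSO:yes

outcome vector order: (P1.a,P1.b,P3.a)
SC: 12 outcomes — {(0,0,0) (0,0,2) (0,2,0) (0,2,2) (1,0,0) (1,0,2) (1,2,0) (1,2,2) (2,0,0) (2,0,2) (2,2,0) (2,2,2)}
TSO: 12 outcomes — {(0,0,0) (0,0,2) (0,2,0) (0,2,2) (1,0,0) (1,0,2) (1,2,0) (1,2,2) (2,0,0) (2,0,2) (2,2,0) (2,2,2)}
PSO: 12 outcomes — {(0,0,0) (0,0,2) (0,2,0) (0,2,2) (1,0,0) (1,0,2) (1,2,0) (1,2,2) (2,0,0) (2,0,2) (2,2,0) (2,2,2)}
target (0,0,0) ∈ {SC,TSO,PSO}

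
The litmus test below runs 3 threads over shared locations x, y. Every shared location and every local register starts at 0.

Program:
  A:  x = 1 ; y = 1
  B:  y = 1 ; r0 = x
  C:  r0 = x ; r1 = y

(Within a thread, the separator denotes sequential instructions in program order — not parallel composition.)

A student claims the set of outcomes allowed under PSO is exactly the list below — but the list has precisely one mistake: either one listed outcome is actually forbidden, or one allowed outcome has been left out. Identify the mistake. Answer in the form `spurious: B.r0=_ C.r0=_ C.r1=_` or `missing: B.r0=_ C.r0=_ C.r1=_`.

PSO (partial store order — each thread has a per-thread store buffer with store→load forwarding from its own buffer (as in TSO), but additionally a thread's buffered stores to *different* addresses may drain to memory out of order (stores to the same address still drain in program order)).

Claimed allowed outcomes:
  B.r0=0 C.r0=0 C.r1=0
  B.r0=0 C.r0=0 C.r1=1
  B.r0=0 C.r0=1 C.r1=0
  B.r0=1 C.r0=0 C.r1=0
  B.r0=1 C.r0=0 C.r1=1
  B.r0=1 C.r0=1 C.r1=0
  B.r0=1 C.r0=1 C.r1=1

outcome vector order: (B.r0,C.r0,C.r1)
PSO: 8 outcomes — {(0,0,0); (0,0,1); (0,1,0); (0,1,1); (1,0,0); (1,0,1); (1,1,0); (1,1,1)}
PSO∖claimed = {(0,1,1)}

missing: B.r0=0 C.r0=1 C.r1=1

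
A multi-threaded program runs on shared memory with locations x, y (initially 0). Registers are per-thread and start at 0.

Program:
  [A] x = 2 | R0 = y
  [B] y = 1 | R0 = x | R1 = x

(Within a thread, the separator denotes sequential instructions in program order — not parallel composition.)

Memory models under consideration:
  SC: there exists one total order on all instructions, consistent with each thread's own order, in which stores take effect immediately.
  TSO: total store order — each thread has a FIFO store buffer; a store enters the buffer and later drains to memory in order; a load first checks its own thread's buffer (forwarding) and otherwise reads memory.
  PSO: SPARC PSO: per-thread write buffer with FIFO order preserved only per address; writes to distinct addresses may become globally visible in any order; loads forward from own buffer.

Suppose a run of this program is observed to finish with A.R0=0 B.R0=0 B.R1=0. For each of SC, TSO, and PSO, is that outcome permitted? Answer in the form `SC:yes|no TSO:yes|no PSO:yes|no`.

SC:no TSO:yes PSO:yes

outcome vector order: (A.R0,B.R0,B.R1)
SC: 4 outcomes — {022; 100; 102; 122}
TSO: 6 outcomes — {000; 002; 022; 100; 102; 122}
PSO: 6 outcomes — {000; 002; 022; 100; 102; 122}
target 000 ∈ {TSO,PSO}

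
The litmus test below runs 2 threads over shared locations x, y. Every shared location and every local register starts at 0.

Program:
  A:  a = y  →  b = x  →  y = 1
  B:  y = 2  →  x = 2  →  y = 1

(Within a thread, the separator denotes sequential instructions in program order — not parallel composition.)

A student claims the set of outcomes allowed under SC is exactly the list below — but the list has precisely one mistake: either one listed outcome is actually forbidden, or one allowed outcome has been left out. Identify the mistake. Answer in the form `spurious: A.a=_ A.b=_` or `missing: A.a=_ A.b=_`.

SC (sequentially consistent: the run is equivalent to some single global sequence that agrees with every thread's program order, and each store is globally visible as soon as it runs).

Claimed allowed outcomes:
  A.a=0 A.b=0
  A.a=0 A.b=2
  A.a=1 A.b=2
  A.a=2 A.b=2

outcome vector order: (A.a,A.b)
[SC] allowed = {<0 0> <0 2> <1 2> <2 0> <2 2>}
SC∖claimed = {<2 0>}

missing: A.a=2 A.b=0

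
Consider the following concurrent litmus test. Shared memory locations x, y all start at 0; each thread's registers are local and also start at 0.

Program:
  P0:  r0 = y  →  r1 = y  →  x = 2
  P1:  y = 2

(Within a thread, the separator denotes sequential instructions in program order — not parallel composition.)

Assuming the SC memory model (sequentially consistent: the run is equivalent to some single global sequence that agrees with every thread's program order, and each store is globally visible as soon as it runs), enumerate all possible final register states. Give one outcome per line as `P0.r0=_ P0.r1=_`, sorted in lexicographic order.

outcome vector order: (P0.r0,P0.r1)
|SC outcomes| = 3

P0.r0=0 P0.r1=0
P0.r0=0 P0.r1=2
P0.r0=2 P0.r1=2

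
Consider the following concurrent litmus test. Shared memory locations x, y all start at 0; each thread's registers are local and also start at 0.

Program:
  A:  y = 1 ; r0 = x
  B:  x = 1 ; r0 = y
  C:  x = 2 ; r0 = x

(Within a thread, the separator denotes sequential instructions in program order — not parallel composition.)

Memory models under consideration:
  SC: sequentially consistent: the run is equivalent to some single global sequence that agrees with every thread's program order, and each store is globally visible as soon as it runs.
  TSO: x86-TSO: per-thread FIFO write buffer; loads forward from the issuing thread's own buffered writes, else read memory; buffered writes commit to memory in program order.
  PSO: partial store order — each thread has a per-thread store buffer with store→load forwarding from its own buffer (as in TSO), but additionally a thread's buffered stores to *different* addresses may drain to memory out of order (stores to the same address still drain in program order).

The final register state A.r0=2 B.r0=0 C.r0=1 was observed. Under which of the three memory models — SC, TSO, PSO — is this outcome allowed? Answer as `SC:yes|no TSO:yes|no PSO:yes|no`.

outcome vector order: (A.r0,B.r0,C.r0)
SC: 9 outcomes — {(0,1,1); (0,1,2); (1,0,1); (1,0,2); (1,1,1); (1,1,2); (2,0,2); (2,1,1); (2,1,2)}
TSO: 12 outcomes — {(0,0,1); (0,0,2); (0,1,1); (0,1,2); (1,0,1); (1,0,2); (1,1,1); (1,1,2); (2,0,1); (2,0,2); (2,1,1); (2,1,2)}
PSO: 12 outcomes — {(0,0,1); (0,0,2); (0,1,1); (0,1,2); (1,0,1); (1,0,2); (1,1,1); (1,1,2); (2,0,1); (2,0,2); (2,1,1); (2,1,2)}
target (2,0,1) ∈ {TSO,PSO}

SC:no TSO:yes PSO:yes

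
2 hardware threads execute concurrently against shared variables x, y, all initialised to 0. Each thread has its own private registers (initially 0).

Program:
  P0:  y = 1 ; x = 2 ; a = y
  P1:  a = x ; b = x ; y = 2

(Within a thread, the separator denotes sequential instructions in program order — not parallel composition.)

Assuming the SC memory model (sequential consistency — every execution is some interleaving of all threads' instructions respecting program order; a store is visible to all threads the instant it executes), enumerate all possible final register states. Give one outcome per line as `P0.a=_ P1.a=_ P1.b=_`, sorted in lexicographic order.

P0.a=1 P1.a=0 P1.b=0
P0.a=1 P1.a=0 P1.b=2
P0.a=1 P1.a=2 P1.b=2
P0.a=2 P1.a=0 P1.b=0
P0.a=2 P1.a=0 P1.b=2
P0.a=2 P1.a=2 P1.b=2

outcome vector order: (P0.a,P1.a,P1.b)
|SC outcomes| = 6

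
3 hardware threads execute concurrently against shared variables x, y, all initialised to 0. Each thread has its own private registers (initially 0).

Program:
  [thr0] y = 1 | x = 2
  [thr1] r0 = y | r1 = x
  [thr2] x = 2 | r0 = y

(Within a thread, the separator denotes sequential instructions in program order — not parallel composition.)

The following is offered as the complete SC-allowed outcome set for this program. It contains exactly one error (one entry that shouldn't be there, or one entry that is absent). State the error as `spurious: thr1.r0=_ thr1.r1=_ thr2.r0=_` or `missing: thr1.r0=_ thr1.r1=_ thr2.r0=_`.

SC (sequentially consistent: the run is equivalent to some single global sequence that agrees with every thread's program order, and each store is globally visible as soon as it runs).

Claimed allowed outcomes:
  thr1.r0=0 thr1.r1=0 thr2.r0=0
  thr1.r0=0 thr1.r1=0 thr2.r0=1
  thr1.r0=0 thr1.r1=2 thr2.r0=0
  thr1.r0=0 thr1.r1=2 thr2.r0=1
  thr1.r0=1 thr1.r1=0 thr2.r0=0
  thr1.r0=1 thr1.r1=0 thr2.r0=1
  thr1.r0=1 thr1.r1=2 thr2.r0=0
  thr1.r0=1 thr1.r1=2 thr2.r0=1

spurious: thr1.r0=1 thr1.r1=0 thr2.r0=0

outcome vector order: (thr1.r0,thr1.r1,thr2.r0)
[SC] allowed = {0/0/0, 0/0/1, 0/2/0, 0/2/1, 1/0/1, 1/2/0, 1/2/1}
claimed∖SC = {1/0/0}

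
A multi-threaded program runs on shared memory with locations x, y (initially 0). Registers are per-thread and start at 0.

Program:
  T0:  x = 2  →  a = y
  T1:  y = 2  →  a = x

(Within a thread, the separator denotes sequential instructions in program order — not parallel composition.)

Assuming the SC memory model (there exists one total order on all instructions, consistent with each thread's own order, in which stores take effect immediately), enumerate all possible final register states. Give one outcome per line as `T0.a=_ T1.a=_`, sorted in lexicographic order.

outcome vector order: (T0.a,T1.a)
|SC outcomes| = 3

T0.a=0 T1.a=2
T0.a=2 T1.a=0
T0.a=2 T1.a=2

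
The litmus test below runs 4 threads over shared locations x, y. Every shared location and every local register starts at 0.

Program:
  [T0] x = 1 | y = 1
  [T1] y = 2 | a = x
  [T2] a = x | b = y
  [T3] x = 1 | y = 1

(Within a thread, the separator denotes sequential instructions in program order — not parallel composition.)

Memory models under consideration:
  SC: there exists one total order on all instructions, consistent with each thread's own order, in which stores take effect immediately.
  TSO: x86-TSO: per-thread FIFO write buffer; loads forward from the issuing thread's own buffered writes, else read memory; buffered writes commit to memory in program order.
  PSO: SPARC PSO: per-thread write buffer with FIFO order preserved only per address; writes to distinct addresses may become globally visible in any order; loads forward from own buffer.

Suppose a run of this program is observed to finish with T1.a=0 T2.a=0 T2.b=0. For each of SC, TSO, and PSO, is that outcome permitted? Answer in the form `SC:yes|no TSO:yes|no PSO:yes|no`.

SC:yes TSO:yes PSO:yes

outcome vector order: (T1.a,T2.a,T2.b)
[SC] allowed = {(0,0,0) (0,0,1) (0,0,2) (0,1,1) (0,1,2) (1,0,0) (1,0,1) (1,0,2) (1,1,0) (1,1,1) (1,1,2)}
[TSO] allowed = {(0,0,0) (0,0,1) (0,0,2) (0,1,0) (0,1,1) (0,1,2) (1,0,0) (1,0,1) (1,0,2) (1,1,0) (1,1,1) (1,1,2)}
[PSO] allowed = {(0,0,0) (0,0,1) (0,0,2) (0,1,0) (0,1,1) (0,1,2) (1,0,0) (1,0,1) (1,0,2) (1,1,0) (1,1,1) (1,1,2)}
target (0,0,0) ∈ {SC,TSO,PSO}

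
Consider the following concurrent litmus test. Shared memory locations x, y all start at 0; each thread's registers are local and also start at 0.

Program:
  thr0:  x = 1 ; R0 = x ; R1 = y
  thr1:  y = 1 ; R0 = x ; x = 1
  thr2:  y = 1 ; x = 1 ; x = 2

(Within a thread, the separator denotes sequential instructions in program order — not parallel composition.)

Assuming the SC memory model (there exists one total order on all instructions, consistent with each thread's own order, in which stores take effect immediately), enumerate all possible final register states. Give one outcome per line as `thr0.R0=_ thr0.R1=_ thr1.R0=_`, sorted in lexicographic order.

outcome vector order: (thr0.R0,thr0.R1,thr1.R0)
|SC outcomes| = 8

thr0.R0=1 thr0.R1=0 thr1.R0=1
thr0.R0=1 thr0.R1=0 thr1.R0=2
thr0.R0=1 thr0.R1=1 thr1.R0=0
thr0.R0=1 thr0.R1=1 thr1.R0=1
thr0.R0=1 thr0.R1=1 thr1.R0=2
thr0.R0=2 thr0.R1=1 thr1.R0=0
thr0.R0=2 thr0.R1=1 thr1.R0=1
thr0.R0=2 thr0.R1=1 thr1.R0=2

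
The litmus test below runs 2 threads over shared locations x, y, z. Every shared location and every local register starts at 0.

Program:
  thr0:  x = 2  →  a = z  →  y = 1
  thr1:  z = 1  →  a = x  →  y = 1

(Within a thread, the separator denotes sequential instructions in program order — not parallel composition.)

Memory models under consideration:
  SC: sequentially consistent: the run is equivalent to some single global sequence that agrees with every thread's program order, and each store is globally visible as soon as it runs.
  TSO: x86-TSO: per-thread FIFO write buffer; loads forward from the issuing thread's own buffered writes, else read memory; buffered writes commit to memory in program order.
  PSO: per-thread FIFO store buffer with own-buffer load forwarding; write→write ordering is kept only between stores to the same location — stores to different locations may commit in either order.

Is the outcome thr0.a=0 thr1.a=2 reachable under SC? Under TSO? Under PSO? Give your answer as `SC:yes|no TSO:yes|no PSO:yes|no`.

outcome vector order: (thr0.a,thr1.a)
under SC → (0,2); (1,0); (1,2)
under TSO → (0,0); (0,2); (1,0); (1,2)
under PSO → (0,0); (0,2); (1,0); (1,2)
target (0,2) ∈ {SC,TSO,PSO}

SC:yes TSO:yes PSO:yes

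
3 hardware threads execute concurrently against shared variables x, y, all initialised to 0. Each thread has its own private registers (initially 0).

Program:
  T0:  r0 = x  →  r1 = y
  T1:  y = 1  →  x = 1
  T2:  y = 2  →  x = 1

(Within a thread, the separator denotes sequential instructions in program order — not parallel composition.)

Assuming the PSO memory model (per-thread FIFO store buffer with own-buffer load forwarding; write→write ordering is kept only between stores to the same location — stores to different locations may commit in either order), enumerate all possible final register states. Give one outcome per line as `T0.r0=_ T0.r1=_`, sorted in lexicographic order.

outcome vector order: (T0.r0,T0.r1)
|PSO outcomes| = 6

T0.r0=0 T0.r1=0
T0.r0=0 T0.r1=1
T0.r0=0 T0.r1=2
T0.r0=1 T0.r1=0
T0.r0=1 T0.r1=1
T0.r0=1 T0.r1=2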